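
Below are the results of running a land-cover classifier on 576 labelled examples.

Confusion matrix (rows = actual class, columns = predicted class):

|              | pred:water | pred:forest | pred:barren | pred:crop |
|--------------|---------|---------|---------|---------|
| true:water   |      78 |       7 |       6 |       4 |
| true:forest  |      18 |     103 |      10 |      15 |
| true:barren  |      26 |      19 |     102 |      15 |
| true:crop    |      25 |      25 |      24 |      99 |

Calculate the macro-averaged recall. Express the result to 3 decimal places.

0.682

Per-class recall (TP/(TP+FN)):
  water: TP=78, FN=7+6+4=17 → 78/95 = 0.8211
  forest: TP=103, FN=18+10+15=43 → 103/146 = 0.7055
  barren: TP=102, FN=26+19+15=60 → 102/162 = 0.6296
  crop: TP=99, FN=25+25+24=74 → 99/173 = 0.5723
Macro-recall = mean = (0.8211 + 0.7055 + 0.6296 + 0.5723) / 4 = 0.682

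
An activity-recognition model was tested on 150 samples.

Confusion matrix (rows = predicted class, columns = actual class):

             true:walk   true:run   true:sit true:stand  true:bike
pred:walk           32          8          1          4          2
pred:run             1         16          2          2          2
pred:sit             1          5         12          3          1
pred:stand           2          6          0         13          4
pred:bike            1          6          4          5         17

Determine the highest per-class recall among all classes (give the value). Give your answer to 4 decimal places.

Per-class recall (TP/(TP+FN)):
  walk: TP=32, FN=1+1+2+1=5 → 32/37 = 0.86486
  run: TP=16, FN=8+5+6+6=25 → 16/41 = 0.39024
  sit: TP=12, FN=1+2+0+4=7 → 12/19 = 0.63158
  stand: TP=13, FN=4+2+3+5=14 → 13/27 = 0.48148
  bike: TP=17, FN=2+2+1+4=9 → 17/26 = 0.65385
Highest is class 'walk' with recall = 0.8649.

0.8649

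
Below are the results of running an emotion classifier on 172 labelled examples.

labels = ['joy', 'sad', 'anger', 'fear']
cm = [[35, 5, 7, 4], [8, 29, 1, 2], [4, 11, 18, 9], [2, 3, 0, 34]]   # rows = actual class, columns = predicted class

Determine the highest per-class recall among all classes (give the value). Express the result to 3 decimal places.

0.872

Per-class recall (TP/(TP+FN)):
  joy: TP=35, FN=5+7+4=16 → 35/51 = 0.6863
  sad: TP=29, FN=8+1+2=11 → 29/40 = 0.7250
  anger: TP=18, FN=4+11+9=24 → 18/42 = 0.4286
  fear: TP=34, FN=2+3+0=5 → 34/39 = 0.8718
Highest is class 'fear' with recall = 0.872.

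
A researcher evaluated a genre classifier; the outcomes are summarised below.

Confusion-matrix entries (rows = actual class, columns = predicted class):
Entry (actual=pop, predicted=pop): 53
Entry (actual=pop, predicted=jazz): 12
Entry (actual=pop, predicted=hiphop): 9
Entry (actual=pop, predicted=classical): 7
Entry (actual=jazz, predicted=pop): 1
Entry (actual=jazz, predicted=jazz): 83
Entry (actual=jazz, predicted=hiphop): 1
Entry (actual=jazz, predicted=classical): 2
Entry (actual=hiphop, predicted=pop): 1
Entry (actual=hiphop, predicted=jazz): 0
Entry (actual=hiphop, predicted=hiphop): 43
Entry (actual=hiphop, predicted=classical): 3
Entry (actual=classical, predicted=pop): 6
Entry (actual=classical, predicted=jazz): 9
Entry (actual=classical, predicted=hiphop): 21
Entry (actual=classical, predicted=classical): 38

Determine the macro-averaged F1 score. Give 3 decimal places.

Per-class F1 score (2·TP/(2·TP+FP+FN)):
  pop: TP=53, FP=1+1+6=8, FN=12+9+7=28 → 106/142 = 0.7465
  jazz: TP=83, FP=12+0+9=21, FN=1+1+2=4 → 166/191 = 0.8691
  hiphop: TP=43, FP=9+1+21=31, FN=1+0+3=4 → 86/121 = 0.7107
  classical: TP=38, FP=7+2+3=12, FN=6+9+21=36 → 76/124 = 0.6129
Macro-F1 score = mean = (0.7465 + 0.8691 + 0.7107 + 0.6129) / 4 = 0.735

0.735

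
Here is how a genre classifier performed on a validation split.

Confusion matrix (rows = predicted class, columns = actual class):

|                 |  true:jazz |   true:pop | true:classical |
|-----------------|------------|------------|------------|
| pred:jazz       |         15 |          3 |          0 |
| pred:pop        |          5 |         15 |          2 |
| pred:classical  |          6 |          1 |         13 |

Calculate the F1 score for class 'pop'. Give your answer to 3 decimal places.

Take TP from the diagonal, FP from the rest of the 'pop' prediction marginal, FN from the rest of the 'pop' actual marginal.
F1 score = 2·TP/(2·TP+FP+FN).
pop: TP=15, FP=5+2=7, FN=3+1=4 → 30/41 = 0.7317

0.732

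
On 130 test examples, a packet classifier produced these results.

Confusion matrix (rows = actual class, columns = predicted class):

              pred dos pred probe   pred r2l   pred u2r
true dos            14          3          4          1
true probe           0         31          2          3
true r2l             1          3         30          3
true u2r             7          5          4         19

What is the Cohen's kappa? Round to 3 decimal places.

Observed agreement pₒ = trace/N = 94/130 = 0.7231
Expected agreement pₑ = Σ (rowᵢ·colᵢ)/N² = (22·22 + 36·42 + 37·40 + 35·26)/130² = 0.2595
κ = (pₒ − pₑ)/(1 − pₑ) = (0.7231 − 0.2595)/(1 − 0.2595) = 0.626

0.626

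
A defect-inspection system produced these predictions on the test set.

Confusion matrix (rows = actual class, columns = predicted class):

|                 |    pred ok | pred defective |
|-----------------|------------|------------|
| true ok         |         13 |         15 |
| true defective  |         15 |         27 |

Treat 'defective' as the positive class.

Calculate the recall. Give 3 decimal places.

0.643

Recall = TP/(TP+FN) = 27/(27+15) = 27/42 = 0.643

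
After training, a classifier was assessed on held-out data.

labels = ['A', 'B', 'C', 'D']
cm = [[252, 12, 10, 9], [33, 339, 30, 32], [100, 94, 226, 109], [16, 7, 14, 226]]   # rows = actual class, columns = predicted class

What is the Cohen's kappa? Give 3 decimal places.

0.591

Observed agreement pₒ = trace/N = 1043/1509 = 0.6912
Expected agreement pₑ = Σ (rowᵢ·colᵢ)/N² = (283·401 + 434·452 + 529·280 + 263·376)/1509² = 0.2445
κ = (pₒ − pₑ)/(1 − pₑ) = (0.6912 − 0.2445)/(1 − 0.2445) = 0.591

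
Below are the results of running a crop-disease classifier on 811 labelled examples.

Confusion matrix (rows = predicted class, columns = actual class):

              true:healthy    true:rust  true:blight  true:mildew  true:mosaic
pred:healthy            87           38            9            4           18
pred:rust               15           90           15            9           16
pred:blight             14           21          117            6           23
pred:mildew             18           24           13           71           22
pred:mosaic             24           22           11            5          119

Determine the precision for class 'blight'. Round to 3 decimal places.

0.646

Treat 'blight' as positive and all other classes as negative.
precision = TP/(TP+FP).
blight: TP=117, FP=14+21+6+23=64 → 117/181 = 0.6464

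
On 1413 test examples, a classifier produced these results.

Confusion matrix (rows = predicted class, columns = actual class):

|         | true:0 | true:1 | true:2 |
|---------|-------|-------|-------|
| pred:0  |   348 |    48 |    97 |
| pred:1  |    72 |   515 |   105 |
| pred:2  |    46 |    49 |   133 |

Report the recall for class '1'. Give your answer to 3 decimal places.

0.842

Treat '1' as positive and all other classes as negative.
recall = TP/(TP+FN).
1: TP=515, FN=48+49=97 → 515/612 = 0.8415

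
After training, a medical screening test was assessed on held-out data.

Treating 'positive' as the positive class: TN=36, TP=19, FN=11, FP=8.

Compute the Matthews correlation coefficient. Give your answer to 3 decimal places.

0.460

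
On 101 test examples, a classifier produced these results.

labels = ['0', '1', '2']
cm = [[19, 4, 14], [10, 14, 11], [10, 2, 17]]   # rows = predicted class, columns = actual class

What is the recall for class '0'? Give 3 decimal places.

0.487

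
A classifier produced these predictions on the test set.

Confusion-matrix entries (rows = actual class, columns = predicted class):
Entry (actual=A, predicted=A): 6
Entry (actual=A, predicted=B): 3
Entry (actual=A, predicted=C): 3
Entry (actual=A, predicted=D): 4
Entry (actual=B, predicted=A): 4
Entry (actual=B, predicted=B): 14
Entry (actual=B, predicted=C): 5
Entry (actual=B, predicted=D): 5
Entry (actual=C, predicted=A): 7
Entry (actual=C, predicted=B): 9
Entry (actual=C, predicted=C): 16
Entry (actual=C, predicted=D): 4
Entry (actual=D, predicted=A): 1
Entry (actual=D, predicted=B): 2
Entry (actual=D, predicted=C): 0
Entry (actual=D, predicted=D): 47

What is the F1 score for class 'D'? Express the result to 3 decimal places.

0.855

Take TP from the diagonal, FP from the rest of the 'D' prediction marginal, FN from the rest of the 'D' actual marginal.
F1 score = 2·TP/(2·TP+FP+FN).
D: TP=47, FP=4+5+4=13, FN=1+2+0=3 → 94/110 = 0.8545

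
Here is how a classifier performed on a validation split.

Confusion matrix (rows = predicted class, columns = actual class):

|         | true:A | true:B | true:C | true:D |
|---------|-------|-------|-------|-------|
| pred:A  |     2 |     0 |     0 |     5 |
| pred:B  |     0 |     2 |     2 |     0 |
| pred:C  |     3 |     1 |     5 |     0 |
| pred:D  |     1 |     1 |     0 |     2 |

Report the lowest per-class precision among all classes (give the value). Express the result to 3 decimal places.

Per-class precision (TP/(TP+FP)):
  A: TP=2, FP=0+0+5=5 → 2/7 = 0.2857
  B: TP=2, FP=0+2+0=2 → 2/4 = 0.5000
  C: TP=5, FP=3+1+0=4 → 5/9 = 0.5556
  D: TP=2, FP=1+1+0=2 → 2/4 = 0.5000
Lowest is class 'A' with precision = 0.286.

0.286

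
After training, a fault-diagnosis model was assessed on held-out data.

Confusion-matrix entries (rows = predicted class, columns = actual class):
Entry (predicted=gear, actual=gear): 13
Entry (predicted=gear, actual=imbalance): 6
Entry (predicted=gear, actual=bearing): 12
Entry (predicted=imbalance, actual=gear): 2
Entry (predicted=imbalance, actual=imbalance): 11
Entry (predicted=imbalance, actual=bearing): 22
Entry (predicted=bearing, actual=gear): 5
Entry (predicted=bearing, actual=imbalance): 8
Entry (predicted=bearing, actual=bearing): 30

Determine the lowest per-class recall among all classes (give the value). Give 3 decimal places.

0.440

Per-class recall (TP/(TP+FN)):
  gear: TP=13, FN=2+5=7 → 13/20 = 0.6500
  imbalance: TP=11, FN=6+8=14 → 11/25 = 0.4400
  bearing: TP=30, FN=12+22=34 → 30/64 = 0.4688
Lowest is class 'imbalance' with recall = 0.440.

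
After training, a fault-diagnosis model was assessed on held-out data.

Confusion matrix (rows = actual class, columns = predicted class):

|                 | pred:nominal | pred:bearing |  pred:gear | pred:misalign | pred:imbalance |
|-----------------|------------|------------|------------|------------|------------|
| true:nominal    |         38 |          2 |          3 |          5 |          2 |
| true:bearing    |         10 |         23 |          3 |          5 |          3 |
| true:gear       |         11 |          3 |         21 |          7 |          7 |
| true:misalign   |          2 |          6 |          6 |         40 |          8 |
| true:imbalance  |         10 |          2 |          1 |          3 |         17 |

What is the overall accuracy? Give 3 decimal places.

Accuracy = trace / total = (38+23+21+40+17=139) / 238 = 139/238 = 0.584

0.584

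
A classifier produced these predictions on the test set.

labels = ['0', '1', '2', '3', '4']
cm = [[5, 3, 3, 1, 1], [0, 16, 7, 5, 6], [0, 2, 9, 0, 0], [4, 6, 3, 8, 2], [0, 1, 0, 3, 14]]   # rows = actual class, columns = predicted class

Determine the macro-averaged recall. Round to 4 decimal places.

0.5598

Per-class recall (TP/(TP+FN)):
  0: TP=5, FN=3+3+1+1=8 → 5/13 = 0.38462
  1: TP=16, FN=0+7+5+6=18 → 16/34 = 0.47059
  2: TP=9, FN=0+2+0+0=2 → 9/11 = 0.81818
  3: TP=8, FN=4+6+3+2=15 → 8/23 = 0.34783
  4: TP=14, FN=0+1+0+3=4 → 14/18 = 0.77778
Macro-recall = mean = (0.38462 + 0.47059 + 0.81818 + 0.34783 + 0.77778) / 5 = 0.5598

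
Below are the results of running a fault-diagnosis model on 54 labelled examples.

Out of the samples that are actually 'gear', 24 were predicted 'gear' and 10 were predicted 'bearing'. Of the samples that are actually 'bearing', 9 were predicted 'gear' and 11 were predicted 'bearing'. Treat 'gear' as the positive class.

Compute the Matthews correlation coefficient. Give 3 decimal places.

0.253

MCC = (TP·TN − FP·FN) / √((TP+FP)(TP+FN)(TN+FP)(TN+FN))
Numerator = 24·11 − 9·10 = 174
Denominator = √(33·34·20·21) = √471240 = 686.4692
MCC = 174 / 686.4692 = 0.253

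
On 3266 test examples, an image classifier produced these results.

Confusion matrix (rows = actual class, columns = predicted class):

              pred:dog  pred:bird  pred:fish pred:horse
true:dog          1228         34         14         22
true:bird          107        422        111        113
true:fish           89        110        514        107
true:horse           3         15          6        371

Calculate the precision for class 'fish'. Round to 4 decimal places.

Take TP from the diagonal, FP from the rest of the 'fish' prediction marginal, FN from the rest of the 'fish' actual marginal.
precision = TP/(TP+FP).
fish: TP=514, FP=14+111+6=131 → 514/645 = 0.79690

0.7969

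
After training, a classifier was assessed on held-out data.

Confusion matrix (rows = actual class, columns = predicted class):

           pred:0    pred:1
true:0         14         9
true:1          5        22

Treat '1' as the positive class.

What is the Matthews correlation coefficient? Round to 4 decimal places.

0.4349

MCC = (TP·TN − FP·FN) / √((TP+FP)(TP+FN)(TN+FP)(TN+FN))
Numerator = 22·14 − 9·5 = 263
Denominator = √(31·27·23·19) = √365769 = 604.7884
MCC = 263 / 604.7884 = 0.4349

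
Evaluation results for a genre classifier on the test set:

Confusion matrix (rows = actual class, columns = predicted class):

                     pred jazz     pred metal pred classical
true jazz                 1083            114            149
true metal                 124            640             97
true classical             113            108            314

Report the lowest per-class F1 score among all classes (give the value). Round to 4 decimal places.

0.5735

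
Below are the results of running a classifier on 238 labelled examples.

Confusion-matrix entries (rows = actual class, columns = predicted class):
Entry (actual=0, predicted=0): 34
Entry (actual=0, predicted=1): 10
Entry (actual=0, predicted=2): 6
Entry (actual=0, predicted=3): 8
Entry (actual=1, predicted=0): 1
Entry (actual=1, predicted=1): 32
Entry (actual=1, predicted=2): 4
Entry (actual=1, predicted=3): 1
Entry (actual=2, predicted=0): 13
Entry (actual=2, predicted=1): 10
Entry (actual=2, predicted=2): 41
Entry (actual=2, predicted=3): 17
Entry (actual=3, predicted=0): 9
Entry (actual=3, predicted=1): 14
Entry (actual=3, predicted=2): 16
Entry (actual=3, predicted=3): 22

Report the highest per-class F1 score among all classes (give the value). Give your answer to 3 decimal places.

Per-class F1 score (2·TP/(2·TP+FP+FN)):
  0: TP=34, FP=1+13+9=23, FN=10+6+8=24 → 68/115 = 0.5913
  1: TP=32, FP=10+10+14=34, FN=1+4+1=6 → 64/104 = 0.6154
  2: TP=41, FP=6+4+16=26, FN=13+10+17=40 → 82/148 = 0.5541
  3: TP=22, FP=8+1+17=26, FN=9+14+16=39 → 44/109 = 0.4037
Highest is class '1' with F1 score = 0.615.

0.615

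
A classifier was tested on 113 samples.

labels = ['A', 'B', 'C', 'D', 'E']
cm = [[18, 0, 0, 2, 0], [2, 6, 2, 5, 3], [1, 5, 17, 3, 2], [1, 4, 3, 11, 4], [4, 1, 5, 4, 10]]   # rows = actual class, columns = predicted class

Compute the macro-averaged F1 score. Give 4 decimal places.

0.5354

Per-class F1 score (2·TP/(2·TP+FP+FN)):
  A: TP=18, FP=2+1+1+4=8, FN=0+0+2+0=2 → 36/46 = 0.78261
  B: TP=6, FP=0+5+4+1=10, FN=2+2+5+3=12 → 12/34 = 0.35294
  C: TP=17, FP=0+2+3+5=10, FN=1+5+3+2=11 → 34/55 = 0.61818
  D: TP=11, FP=2+5+3+4=14, FN=1+4+3+4=12 → 22/48 = 0.45833
  E: TP=10, FP=0+3+2+4=9, FN=4+1+5+4=14 → 20/43 = 0.46512
Macro-F1 score = mean = (0.78261 + 0.35294 + 0.61818 + 0.45833 + 0.46512) / 5 = 0.5354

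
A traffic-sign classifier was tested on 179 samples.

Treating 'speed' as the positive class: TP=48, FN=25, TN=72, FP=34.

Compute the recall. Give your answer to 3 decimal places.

0.658

Recall = TP/(TP+FN) = 48/(48+25) = 48/73 = 0.658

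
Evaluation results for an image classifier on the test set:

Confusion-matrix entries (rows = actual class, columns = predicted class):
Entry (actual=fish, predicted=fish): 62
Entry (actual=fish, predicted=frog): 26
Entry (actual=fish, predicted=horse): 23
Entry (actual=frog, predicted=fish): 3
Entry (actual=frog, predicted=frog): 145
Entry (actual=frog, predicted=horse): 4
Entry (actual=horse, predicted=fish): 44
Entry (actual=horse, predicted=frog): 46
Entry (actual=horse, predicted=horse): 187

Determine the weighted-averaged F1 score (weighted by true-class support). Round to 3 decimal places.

0.728

Per-class F1 score (2·TP/(2·TP+FP+FN)):
  fish: TP=62, FP=3+44=47, FN=26+23=49 → 124/220 = 0.5636
  frog: TP=145, FP=26+46=72, FN=3+4=7 → 290/369 = 0.7859
  horse: TP=187, FP=23+4=27, FN=44+46=90 → 374/491 = 0.7617
Weighted-F1 score = Σ (supportᵢ/N)·F1 scoreᵢ with N=540: (111/540)·0.5636 + (152/540)·0.7859 + (277/540)·0.7617 = 0.728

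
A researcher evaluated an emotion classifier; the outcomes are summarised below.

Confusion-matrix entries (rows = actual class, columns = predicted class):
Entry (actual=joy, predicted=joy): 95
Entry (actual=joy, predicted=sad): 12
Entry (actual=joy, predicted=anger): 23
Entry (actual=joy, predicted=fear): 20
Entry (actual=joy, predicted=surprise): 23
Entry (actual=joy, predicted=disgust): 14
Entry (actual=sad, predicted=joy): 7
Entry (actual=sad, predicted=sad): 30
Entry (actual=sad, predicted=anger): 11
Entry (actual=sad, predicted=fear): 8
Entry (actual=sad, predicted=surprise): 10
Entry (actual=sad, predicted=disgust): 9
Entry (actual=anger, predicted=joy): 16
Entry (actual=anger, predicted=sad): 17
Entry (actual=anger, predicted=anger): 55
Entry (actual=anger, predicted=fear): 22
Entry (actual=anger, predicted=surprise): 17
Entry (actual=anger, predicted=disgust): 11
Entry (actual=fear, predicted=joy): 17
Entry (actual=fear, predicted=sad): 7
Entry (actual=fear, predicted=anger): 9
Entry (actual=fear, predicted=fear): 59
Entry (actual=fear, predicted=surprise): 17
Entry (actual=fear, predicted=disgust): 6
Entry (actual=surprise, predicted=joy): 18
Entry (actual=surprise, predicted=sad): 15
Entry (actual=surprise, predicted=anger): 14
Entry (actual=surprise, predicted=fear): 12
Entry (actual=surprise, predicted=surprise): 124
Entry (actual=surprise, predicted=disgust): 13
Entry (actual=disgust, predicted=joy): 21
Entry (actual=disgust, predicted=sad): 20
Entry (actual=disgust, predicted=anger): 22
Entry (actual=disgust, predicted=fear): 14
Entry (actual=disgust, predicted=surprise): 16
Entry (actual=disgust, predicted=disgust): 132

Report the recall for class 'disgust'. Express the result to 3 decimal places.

0.587

One-vs-rest for 'disgust': TP = diagonal; FP = other classes predicted 'disgust'; FN = 'disgust' predicted as other.
recall = TP/(TP+FN).
disgust: TP=132, FN=21+20+22+14+16=93 → 132/225 = 0.5867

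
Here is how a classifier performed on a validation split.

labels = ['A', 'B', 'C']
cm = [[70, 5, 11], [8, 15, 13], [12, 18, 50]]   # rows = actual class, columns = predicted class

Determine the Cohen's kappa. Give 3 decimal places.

Observed agreement pₒ = trace/N = 135/202 = 0.6683
Expected agreement pₑ = Σ (rowᵢ·colᵢ)/N² = (86·90 + 36·38 + 80·74)/202² = 0.3683
κ = (pₒ − pₑ)/(1 − pₑ) = (0.6683 − 0.3683)/(1 − 0.3683) = 0.475

0.475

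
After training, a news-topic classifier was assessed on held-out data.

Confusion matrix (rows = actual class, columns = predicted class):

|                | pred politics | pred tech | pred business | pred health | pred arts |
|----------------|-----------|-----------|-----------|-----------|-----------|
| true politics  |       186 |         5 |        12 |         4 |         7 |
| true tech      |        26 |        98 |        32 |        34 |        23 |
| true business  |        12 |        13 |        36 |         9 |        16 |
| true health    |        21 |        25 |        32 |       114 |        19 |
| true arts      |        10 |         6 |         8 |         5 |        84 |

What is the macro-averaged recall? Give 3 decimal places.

Per-class recall (TP/(TP+FN)):
  politics: TP=186, FN=5+12+4+7=28 → 186/214 = 0.8692
  tech: TP=98, FN=26+32+34+23=115 → 98/213 = 0.4601
  business: TP=36, FN=12+13+9+16=50 → 36/86 = 0.4186
  health: TP=114, FN=21+25+32+19=97 → 114/211 = 0.5403
  arts: TP=84, FN=10+6+8+5=29 → 84/113 = 0.7434
Macro-recall = mean = (0.8692 + 0.4601 + 0.4186 + 0.5403 + 0.7434) / 5 = 0.606

0.606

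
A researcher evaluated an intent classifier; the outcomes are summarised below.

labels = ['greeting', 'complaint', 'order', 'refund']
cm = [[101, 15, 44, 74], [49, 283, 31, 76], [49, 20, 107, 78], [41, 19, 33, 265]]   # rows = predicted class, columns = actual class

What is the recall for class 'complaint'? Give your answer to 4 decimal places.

0.8398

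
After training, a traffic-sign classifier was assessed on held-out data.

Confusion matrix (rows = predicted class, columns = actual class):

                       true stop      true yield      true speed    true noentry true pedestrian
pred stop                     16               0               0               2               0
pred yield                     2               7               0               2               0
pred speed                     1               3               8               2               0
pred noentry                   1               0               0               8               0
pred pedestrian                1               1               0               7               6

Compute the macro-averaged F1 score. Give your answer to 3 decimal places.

Per-class F1 score (2·TP/(2·TP+FP+FN)):
  stop: TP=16, FP=0+0+2+0=2, FN=2+1+1+1=5 → 32/39 = 0.8205
  yield: TP=7, FP=2+0+2+0=4, FN=0+3+0+1=4 → 14/22 = 0.6364
  speed: TP=8, FP=1+3+2+0=6, FN=0+0+0+0=0 → 16/22 = 0.7273
  noentry: TP=8, FP=1+0+0+0=1, FN=2+2+2+7=13 → 16/30 = 0.5333
  pedestrian: TP=6, FP=1+1+0+7=9, FN=0+0+0+0=0 → 12/21 = 0.5714
Macro-F1 score = mean = (0.8205 + 0.6364 + 0.7273 + 0.5333 + 0.5714) / 5 = 0.658

0.658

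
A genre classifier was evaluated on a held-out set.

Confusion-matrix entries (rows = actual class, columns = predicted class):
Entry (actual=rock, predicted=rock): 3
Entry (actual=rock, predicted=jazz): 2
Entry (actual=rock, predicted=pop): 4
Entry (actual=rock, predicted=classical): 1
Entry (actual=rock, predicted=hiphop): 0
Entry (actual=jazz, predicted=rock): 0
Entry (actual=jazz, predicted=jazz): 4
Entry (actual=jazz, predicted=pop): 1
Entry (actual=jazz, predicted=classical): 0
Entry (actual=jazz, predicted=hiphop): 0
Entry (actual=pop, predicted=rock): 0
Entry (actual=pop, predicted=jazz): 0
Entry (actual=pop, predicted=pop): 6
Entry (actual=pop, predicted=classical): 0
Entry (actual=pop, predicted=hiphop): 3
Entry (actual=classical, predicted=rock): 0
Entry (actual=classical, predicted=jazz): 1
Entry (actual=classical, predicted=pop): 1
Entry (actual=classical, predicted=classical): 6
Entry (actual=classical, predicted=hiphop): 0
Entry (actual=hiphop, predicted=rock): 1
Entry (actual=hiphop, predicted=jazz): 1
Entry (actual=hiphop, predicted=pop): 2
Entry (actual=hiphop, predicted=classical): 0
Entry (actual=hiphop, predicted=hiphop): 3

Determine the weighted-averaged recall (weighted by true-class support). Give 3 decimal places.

Per-class recall (TP/(TP+FN)):
  rock: TP=3, FN=2+4+1+0=7 → 3/10 = 0.3000
  jazz: TP=4, FN=0+1+0+0=1 → 4/5 = 0.8000
  pop: TP=6, FN=0+0+0+3=3 → 6/9 = 0.6667
  classical: TP=6, FN=0+1+1+0=2 → 6/8 = 0.7500
  hiphop: TP=3, FN=1+1+2+0=4 → 3/7 = 0.4286
Weighted-recall = Σ (supportᵢ/N)·recallᵢ with N=39: (10/39)·0.3000 + (5/39)·0.8000 + (9/39)·0.6667 + (8/39)·0.7500 + (7/39)·0.4286 = 0.564

0.564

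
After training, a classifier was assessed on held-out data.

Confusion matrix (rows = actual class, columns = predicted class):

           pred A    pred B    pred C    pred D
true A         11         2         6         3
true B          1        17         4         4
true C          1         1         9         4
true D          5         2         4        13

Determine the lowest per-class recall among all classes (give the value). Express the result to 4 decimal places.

0.5000

Per-class recall (TP/(TP+FN)):
  A: TP=11, FN=2+6+3=11 → 11/22 = 0.50000
  B: TP=17, FN=1+4+4=9 → 17/26 = 0.65385
  C: TP=9, FN=1+1+4=6 → 9/15 = 0.60000
  D: TP=13, FN=5+2+4=11 → 13/24 = 0.54167
Lowest is class 'A' with recall = 0.5000.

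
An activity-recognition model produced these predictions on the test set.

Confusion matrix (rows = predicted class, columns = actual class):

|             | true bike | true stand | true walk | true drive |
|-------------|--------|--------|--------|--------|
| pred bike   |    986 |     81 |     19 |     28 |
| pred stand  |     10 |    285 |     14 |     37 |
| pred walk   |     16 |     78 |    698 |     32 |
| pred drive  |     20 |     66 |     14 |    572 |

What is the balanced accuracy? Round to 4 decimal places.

Balanced accuracy = mean of per-class recall.
  bike: recall = 986/1032 = 0.95543
  stand: recall = 285/510 = 0.55882
  walk: recall = 698/745 = 0.93691
  drive: recall = 572/669 = 0.85501
Mean = (0.95543 + 0.55882 + 0.93691 + 0.85501) / 4 = 0.8265

0.8265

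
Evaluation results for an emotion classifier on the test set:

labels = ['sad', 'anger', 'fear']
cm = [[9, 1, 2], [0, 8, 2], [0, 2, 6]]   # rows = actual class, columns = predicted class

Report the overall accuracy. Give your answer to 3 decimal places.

0.767

Accuracy = trace / total = (9+8+6=23) / 30 = 23/30 = 0.767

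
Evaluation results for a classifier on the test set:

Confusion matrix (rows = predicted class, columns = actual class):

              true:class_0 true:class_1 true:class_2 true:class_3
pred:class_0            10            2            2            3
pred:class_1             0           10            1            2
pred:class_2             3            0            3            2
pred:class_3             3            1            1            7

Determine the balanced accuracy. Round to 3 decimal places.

0.581

Balanced accuracy = mean of per-class recall.
  class_0: recall = 10/16 = 0.6250
  class_1: recall = 10/13 = 0.7692
  class_2: recall = 3/7 = 0.4286
  class_3: recall = 7/14 = 0.5000
Mean = (0.6250 + 0.7692 + 0.4286 + 0.5000) / 4 = 0.581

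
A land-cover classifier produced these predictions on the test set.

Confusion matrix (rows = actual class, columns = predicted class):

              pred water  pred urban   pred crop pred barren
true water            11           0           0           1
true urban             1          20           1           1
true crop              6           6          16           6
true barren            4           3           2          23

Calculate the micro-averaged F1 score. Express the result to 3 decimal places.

Micro-averaging pools counts across classes: ΣTP=70, ΣFP=31, ΣFN=31.
Micro-F1 score = 2·TP/(2·TP+FP+FN) on pooled counts = 0.693 (equals overall accuracy in single-label multiclass).

0.693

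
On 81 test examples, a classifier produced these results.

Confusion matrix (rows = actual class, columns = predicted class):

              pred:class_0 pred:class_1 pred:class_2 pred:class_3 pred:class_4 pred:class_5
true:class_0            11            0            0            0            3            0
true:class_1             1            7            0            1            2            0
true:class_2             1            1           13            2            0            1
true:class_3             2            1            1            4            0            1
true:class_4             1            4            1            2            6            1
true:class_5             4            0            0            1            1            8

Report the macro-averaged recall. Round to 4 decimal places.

0.5934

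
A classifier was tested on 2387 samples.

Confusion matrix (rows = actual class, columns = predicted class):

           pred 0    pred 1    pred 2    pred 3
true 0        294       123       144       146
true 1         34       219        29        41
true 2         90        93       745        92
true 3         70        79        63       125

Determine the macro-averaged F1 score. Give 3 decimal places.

0.524

Per-class F1 score (2·TP/(2·TP+FP+FN)):
  0: TP=294, FP=34+90+70=194, FN=123+144+146=413 → 588/1195 = 0.4921
  1: TP=219, FP=123+93+79=295, FN=34+29+41=104 → 438/837 = 0.5233
  2: TP=745, FP=144+29+63=236, FN=90+93+92=275 → 1490/2001 = 0.7446
  3: TP=125, FP=146+41+92=279, FN=70+79+63=212 → 250/741 = 0.3374
Macro-F1 score = mean = (0.4921 + 0.5233 + 0.7446 + 0.3374) / 4 = 0.524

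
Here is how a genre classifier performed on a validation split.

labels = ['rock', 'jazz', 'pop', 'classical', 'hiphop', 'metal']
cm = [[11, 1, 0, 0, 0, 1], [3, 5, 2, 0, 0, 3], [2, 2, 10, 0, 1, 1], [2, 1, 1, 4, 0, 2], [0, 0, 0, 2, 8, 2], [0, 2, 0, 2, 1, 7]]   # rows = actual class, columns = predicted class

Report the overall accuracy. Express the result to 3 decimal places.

0.592

Accuracy = trace / total = (11+5+10+4+8+7=45) / 76 = 45/76 = 0.592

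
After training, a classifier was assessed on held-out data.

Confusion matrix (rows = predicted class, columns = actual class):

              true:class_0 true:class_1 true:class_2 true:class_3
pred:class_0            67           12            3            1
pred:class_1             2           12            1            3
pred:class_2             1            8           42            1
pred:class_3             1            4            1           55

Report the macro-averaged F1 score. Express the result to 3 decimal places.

Per-class F1 score (2·TP/(2·TP+FP+FN)):
  class_0: TP=67, FP=12+3+1=16, FN=2+1+1=4 → 134/154 = 0.8701
  class_1: TP=12, FP=2+1+3=6, FN=12+8+4=24 → 24/54 = 0.4444
  class_2: TP=42, FP=1+8+1=10, FN=3+1+1=5 → 84/99 = 0.8485
  class_3: TP=55, FP=1+4+1=6, FN=1+3+1=5 → 110/121 = 0.9091
Macro-F1 score = mean = (0.8701 + 0.4444 + 0.8485 + 0.9091) / 4 = 0.768

0.768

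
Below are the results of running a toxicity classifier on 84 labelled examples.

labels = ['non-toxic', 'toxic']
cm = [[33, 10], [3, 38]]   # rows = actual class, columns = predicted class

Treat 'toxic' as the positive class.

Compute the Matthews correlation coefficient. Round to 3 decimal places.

0.701

MCC = (TP·TN − FP·FN) / √((TP+FP)(TP+FN)(TN+FP)(TN+FN))
Numerator = 38·33 − 10·3 = 1224
Denominator = √(48·41·43·36) = √3046464 = 1745.4123
MCC = 1224 / 1745.4123 = 0.701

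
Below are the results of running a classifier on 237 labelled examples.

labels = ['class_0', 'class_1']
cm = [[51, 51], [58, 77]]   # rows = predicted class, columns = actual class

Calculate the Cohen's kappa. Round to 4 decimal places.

Observed agreement pₒ = trace/N = 128/237 = 0.54008
Expected agreement pₑ = Σ (rowᵢ·colᵢ)/N² = (109·102 + 128·135)/237² = 0.50558
κ = (pₒ − pₑ)/(1 − pₑ) = (0.54008 − 0.50558)/(1 − 0.50558) = 0.0698

0.0698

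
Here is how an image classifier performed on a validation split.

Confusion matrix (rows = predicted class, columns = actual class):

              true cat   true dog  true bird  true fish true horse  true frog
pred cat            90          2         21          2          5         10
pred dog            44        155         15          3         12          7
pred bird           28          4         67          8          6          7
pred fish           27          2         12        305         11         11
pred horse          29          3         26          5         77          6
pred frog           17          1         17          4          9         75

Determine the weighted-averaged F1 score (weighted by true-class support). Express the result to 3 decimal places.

Per-class F1 score (2·TP/(2·TP+FP+FN)):
  cat: TP=90, FP=2+21+2+5+10=40, FN=44+28+27+29+17=145 → 180/365 = 0.4932
  dog: TP=155, FP=44+15+3+12+7=81, FN=2+4+2+3+1=12 → 310/403 = 0.7692
  bird: TP=67, FP=28+4+8+6+7=53, FN=21+15+12+26+17=91 → 134/278 = 0.4820
  fish: TP=305, FP=27+2+12+11+11=63, FN=2+3+8+5+4=22 → 610/695 = 0.8777
  horse: TP=77, FP=29+3+26+5+6=69, FN=5+12+6+11+9=43 → 154/266 = 0.5789
  frog: TP=75, FP=17+1+17+4+9=48, FN=10+7+7+11+6=41 → 150/239 = 0.6276
Weighted-F1 score = Σ (supportᵢ/N)·F1 scoreᵢ with N=1123: (235/1123)·0.4932 + (167/1123)·0.7692 + (158/1123)·0.4820 + (327/1123)·0.8777 + (120/1123)·0.5789 + (116/1123)·0.6276 = 0.668

0.668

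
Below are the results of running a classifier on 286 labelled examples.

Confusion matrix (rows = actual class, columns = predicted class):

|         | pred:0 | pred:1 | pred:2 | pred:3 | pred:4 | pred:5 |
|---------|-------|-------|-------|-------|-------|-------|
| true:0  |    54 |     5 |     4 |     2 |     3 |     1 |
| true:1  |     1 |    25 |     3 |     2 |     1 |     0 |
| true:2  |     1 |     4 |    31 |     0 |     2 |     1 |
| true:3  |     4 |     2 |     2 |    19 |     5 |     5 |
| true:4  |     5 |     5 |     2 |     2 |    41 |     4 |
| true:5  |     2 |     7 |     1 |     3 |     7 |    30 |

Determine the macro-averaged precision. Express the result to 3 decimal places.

Per-class precision (TP/(TP+FP)):
  0: TP=54, FP=1+1+4+5+2=13 → 54/67 = 0.8060
  1: TP=25, FP=5+4+2+5+7=23 → 25/48 = 0.5208
  2: TP=31, FP=4+3+2+2+1=12 → 31/43 = 0.7209
  3: TP=19, FP=2+2+0+2+3=9 → 19/28 = 0.6786
  4: TP=41, FP=3+1+2+5+7=18 → 41/59 = 0.6949
  5: TP=30, FP=1+0+1+5+4=11 → 30/41 = 0.7317
Macro-precision = mean = (0.8060 + 0.5208 + 0.7209 + 0.6786 + 0.6949 + 0.7317) / 6 = 0.692

0.692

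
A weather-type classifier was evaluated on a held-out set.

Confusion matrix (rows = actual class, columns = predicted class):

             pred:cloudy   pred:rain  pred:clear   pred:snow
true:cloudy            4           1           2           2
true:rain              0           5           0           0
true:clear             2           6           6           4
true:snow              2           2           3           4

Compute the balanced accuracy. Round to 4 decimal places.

Balanced accuracy = mean of per-class recall.
  cloudy: recall = 4/9 = 0.44444
  rain: recall = 5/5 = 1.00000
  clear: recall = 6/18 = 0.33333
  snow: recall = 4/11 = 0.36364
Mean = (0.44444 + 1.00000 + 0.33333 + 0.36364) / 4 = 0.5354

0.5354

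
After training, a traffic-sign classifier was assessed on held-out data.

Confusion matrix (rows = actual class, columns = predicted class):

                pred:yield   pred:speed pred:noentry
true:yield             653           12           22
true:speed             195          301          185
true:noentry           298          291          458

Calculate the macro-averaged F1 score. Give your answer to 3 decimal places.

0.572

Per-class F1 score (2·TP/(2·TP+FP+FN)):
  yield: TP=653, FP=195+298=493, FN=12+22=34 → 1306/1833 = 0.7125
  speed: TP=301, FP=12+291=303, FN=195+185=380 → 602/1285 = 0.4685
  noentry: TP=458, FP=22+185=207, FN=298+291=589 → 916/1712 = 0.5350
Macro-F1 score = mean = (0.7125 + 0.4685 + 0.5350) / 3 = 0.572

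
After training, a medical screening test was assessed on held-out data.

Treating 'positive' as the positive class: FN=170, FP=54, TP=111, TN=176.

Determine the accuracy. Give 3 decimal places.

Accuracy = (TP+TN)/N = (111+176)/511 = 0.562

0.562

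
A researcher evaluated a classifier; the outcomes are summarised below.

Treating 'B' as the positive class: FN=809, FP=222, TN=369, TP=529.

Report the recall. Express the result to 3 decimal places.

Recall = TP/(TP+FN) = 529/(529+809) = 529/1338 = 0.395

0.395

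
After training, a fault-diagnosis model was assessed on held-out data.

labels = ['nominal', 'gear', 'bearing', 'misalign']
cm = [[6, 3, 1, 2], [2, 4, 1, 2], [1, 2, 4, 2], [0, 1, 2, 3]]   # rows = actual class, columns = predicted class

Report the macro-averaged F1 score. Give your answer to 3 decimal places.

Per-class F1 score (2·TP/(2·TP+FP+FN)):
  nominal: TP=6, FP=2+1+0=3, FN=3+1+2=6 → 12/21 = 0.5714
  gear: TP=4, FP=3+2+1=6, FN=2+1+2=5 → 8/19 = 0.4211
  bearing: TP=4, FP=1+1+2=4, FN=1+2+2=5 → 8/17 = 0.4706
  misalign: TP=3, FP=2+2+2=6, FN=0+1+2=3 → 6/15 = 0.4000
Macro-F1 score = mean = (0.5714 + 0.4211 + 0.4706 + 0.4000) / 4 = 0.466

0.466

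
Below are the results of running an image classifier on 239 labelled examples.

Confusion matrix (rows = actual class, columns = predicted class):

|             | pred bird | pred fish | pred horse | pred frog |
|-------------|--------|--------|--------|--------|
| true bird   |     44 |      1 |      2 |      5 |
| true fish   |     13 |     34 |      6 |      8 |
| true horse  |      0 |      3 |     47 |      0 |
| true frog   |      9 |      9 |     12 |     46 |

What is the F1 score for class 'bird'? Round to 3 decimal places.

Take TP from the diagonal, FP from the rest of the 'bird' prediction marginal, FN from the rest of the 'bird' actual marginal.
F1 score = 2·TP/(2·TP+FP+FN).
bird: TP=44, FP=13+0+9=22, FN=1+2+5=8 → 88/118 = 0.7458

0.746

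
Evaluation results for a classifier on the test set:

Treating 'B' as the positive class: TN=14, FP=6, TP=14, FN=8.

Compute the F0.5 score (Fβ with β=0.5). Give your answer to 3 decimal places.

0.686

Fβ = (1+β²)·TP / ((1+β²)·TP + β²·FN + FP), with β²=1/4
= 1.25·14 / (1.25·14 + 0.25·8 + 6) = 0.686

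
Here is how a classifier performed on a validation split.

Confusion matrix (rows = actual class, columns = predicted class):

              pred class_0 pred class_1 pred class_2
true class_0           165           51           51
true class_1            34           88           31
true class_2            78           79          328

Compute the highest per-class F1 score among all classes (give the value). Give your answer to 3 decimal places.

0.733

Per-class F1 score (2·TP/(2·TP+FP+FN)):
  class_0: TP=165, FP=34+78=112, FN=51+51=102 → 330/544 = 0.6066
  class_1: TP=88, FP=51+79=130, FN=34+31=65 → 176/371 = 0.4744
  class_2: TP=328, FP=51+31=82, FN=78+79=157 → 656/895 = 0.7330
Highest is class 'class_2' with F1 score = 0.733.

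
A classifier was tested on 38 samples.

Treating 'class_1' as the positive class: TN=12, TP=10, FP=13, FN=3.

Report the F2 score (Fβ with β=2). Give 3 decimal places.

Fβ = (1+β²)·TP / ((1+β²)·TP + β²·FN + FP), with β²=4
= 5·10 / (5·10 + 4·3 + 13) = 0.667

0.667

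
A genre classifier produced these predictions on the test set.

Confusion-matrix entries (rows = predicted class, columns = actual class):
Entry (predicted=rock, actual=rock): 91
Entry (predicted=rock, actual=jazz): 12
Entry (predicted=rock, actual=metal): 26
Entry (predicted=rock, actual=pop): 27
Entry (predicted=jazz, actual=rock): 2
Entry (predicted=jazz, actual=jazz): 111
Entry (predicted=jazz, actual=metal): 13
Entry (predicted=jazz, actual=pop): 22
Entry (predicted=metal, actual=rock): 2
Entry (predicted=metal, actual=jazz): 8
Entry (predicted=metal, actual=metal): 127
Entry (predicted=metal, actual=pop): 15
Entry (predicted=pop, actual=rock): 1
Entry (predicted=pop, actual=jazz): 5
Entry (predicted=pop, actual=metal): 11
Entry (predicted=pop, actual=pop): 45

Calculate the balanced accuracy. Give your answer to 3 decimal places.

Balanced accuracy = mean of per-class recall.
  rock: recall = 91/96 = 0.9479
  jazz: recall = 111/136 = 0.8162
  metal: recall = 127/177 = 0.7175
  pop: recall = 45/109 = 0.4128
Mean = (0.9479 + 0.8162 + 0.7175 + 0.4128) / 4 = 0.724

0.724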